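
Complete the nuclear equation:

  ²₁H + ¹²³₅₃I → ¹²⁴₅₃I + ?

proton

Conserve mass number: 2 + 123 = 124 + A, so A = 1.
Conserve atomic number: 1 + 53 = 53 + Z, so Z = 1.
A = 1 and Z = 1 is ¹₁H — a proton.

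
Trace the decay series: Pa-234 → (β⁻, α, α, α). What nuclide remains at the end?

Start: (A, Z) = (234, 91).
After β⁻: (234, 92).
After α: (230, 90).
After α: (226, 88).
After α: (222, 86).
Z = 86 is radon.

Rn-222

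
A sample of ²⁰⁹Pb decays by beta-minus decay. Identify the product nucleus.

Beta-minus decay: mass number changes by +0, atomic number by +1.
A: 209 = 209; Z: 82 + 1 = 83.
Z = 83 is bismuth, so the daughter is ²⁰⁹Bi.

Bi-209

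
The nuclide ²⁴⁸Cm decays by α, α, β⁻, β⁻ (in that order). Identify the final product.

Start: (A, Z) = (248, 96).
After α: (244, 94).
After α: (240, 92).
After β⁻: (240, 93).
After β⁻: (240, 94).
Z = 94 is plutonium.

Pu-240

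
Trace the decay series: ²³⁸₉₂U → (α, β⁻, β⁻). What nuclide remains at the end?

U-234

Start: (A, Z) = (238, 92).
After α: (234, 90).
After β⁻: (234, 91).
After β⁻: (234, 92).
Z = 92 is uranium.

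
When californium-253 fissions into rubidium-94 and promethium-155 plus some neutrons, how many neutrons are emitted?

4

Conserve mass number: 253 = 94 + 155 + k, so k = 253 − 249 = 4.
Check atomic number: 98 = 37 + 61 + 0 = 98. ✓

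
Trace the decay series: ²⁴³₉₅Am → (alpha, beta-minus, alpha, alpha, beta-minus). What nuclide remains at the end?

Pa-231

Start: (A, Z) = (243, 95).
After α: (239, 93).
After β⁻: (239, 94).
After α: (235, 92).
After α: (231, 90).
After β⁻: (231, 91).
Z = 91 is protactinium.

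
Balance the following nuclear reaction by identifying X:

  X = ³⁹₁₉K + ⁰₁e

Conserve mass number: A = 39 + 0, so A = 39.
Conserve atomic number: Z = 19 + 1, so Z = 20.
Z = 20 is calcium, so the species is ³⁹₂₀Ca.

Ca-39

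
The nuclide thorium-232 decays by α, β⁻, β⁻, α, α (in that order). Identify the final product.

Start: (A, Z) = (232, 90).
After α: (228, 88).
After β⁻: (228, 89).
After β⁻: (228, 90).
After α: (224, 88).
After α: (220, 86).
Z = 86 is radon.

Rn-220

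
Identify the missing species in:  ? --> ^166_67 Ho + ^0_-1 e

Dy-166

Conserve mass number: A = 166 + 0, so A = 166.
Conserve atomic number: Z = 67 − 1, so Z = 66.
Z = 66 is dysprosium, so the species is ^166_66 Dy.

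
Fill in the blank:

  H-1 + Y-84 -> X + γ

Zr-85

Conserve mass number: 1 + 84 = A + 0, so A = 85.
Conserve atomic number: 1 + 39 = Z + 0, so Z = 40.
Z = 40 is zirconium, so the species is Zr-85.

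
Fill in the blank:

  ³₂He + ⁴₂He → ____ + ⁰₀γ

Be-7

Conserve mass number: 3 + 4 = A + 0, so A = 7.
Conserve atomic number: 2 + 2 = Z + 0, so Z = 4.
Z = 4 is beryllium, so the species is ⁷₄Be.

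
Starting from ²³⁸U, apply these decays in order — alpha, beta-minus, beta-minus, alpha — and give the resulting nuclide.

Start: (A, Z) = (238, 92).
After α: (234, 90).
After β⁻: (234, 91).
After β⁻: (234, 92).
After α: (230, 90).
Z = 90 is thorium.

Th-230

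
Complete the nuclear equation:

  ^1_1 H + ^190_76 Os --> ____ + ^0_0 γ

Ir-191

Conserve mass number: 1 + 190 = A + 0, so A = 191.
Conserve atomic number: 1 + 76 = Z + 0, so Z = 77.
Z = 77 is iridium, so the species is ^191_77 Ir.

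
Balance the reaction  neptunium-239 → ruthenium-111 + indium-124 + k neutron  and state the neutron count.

4

Conserve mass number: 239 = 111 + 124 + k, so k = 239 − 235 = 4.
Check atomic number: 93 = 44 + 49 + 0 = 93. ✓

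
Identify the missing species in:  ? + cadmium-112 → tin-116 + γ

Conserve mass number: A + 112 = 116 + 0, so A = 4.
Conserve atomic number: Z + 48 = 50 + 0, so Z = 2.
A = 4 and Z = 2 is helium-4 — an alpha particle.

alpha particle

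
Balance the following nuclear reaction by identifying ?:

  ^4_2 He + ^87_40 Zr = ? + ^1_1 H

Conserve mass number: 4 + 87 = A + 1, so A = 90.
Conserve atomic number: 2 + 40 = Z + 1, so Z = 41.
Z = 41 is niobium, so the species is ^90_41 Nb.

Nb-90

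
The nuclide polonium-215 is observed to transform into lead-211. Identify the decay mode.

ΔA = 211 − 215 = -4; ΔZ = 82 − 84 = -2.
A drops by 4 and Z drops by 2 — the signature of alpha emission.

alpha decay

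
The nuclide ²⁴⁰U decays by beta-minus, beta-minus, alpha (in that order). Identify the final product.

Start: (A, Z) = (240, 92).
After β⁻: (240, 93).
After β⁻: (240, 94).
After α: (236, 92).
Z = 92 is uranium.

U-236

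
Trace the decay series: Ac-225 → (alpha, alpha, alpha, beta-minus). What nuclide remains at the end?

Start: (A, Z) = (225, 89).
After α: (221, 87).
After α: (217, 85).
After α: (213, 83).
After β⁻: (213, 84).
Z = 84 is polonium.

Po-213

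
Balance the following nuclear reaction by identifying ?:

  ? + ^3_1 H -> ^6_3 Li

Conserve mass number: A + 3 = 6, so A = 3.
Conserve atomic number: Z + 1 = 3, so Z = 2.
Z = 2 is helium, so the species is ^3_2 He.

He-3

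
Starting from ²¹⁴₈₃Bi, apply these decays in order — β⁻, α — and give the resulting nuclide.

Start: (A, Z) = (214, 83).
After β⁻: (214, 84).
After α: (210, 82).
Z = 82 is lead.

Pb-210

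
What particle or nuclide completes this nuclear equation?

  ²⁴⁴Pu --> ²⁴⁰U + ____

alpha particle

Conserve mass number: 244 = 240 + A, so A = 4.
Conserve atomic number: 94 = 92 + Z, so Z = 2.
A = 4 and Z = 2 is ⁴He — an alpha particle.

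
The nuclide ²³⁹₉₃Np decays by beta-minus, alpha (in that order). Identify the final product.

Start: (A, Z) = (239, 93).
After β⁻: (239, 94).
After α: (235, 92).
Z = 92 is uranium.

U-235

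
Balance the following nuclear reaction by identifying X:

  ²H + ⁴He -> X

Li-6

Conserve mass number: 2 + 4 = A, so A = 6.
Conserve atomic number: 1 + 2 = Z, so Z = 3.
Z = 3 is lithium, so the species is ⁶Li.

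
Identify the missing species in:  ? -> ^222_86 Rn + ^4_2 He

Conserve mass number: A = 222 + 4, so A = 226.
Conserve atomic number: Z = 86 + 2, so Z = 88.
Z = 88 is radium, so the species is ^226_88 Ra.

Ra-226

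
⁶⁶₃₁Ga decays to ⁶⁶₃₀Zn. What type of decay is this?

ΔA = 66 − 66 = 0; ΔZ = 30 − 31 = -1.
A is unchanged and Z drops by 1 — a proton has become a neutron (β⁺ emission or electron capture).

beta-plus decay or electron capture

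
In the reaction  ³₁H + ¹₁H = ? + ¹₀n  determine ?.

He-3

Conserve mass number: 3 + 1 = A + 1, so A = 3.
Conserve atomic number: 1 + 1 = Z + 0, so Z = 2.
Z = 2 is helium, so the species is ³₂He.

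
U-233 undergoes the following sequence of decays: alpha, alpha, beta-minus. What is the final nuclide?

Ac-225

Start: (A, Z) = (233, 92).
After α: (229, 90).
After α: (225, 88).
After β⁻: (225, 89).
Z = 89 is actinium.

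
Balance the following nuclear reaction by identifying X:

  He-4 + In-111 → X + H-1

Sn-114

Conserve mass number: 4 + 111 = A + 1, so A = 114.
Conserve atomic number: 2 + 49 = Z + 1, so Z = 50.
Z = 50 is tin, so the species is Sn-114.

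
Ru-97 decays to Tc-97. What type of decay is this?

ΔA = 97 − 97 = 0; ΔZ = 43 − 44 = -1.
A is unchanged and Z drops by 1 — a proton has become a neutron (β⁺ emission or electron capture).

beta-plus decay or electron capture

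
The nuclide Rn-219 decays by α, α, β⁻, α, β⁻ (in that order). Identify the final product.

Pb-207

Start: (A, Z) = (219, 86).
After α: (215, 84).
After α: (211, 82).
After β⁻: (211, 83).
After α: (207, 81).
After β⁻: (207, 82).
Z = 82 is lead.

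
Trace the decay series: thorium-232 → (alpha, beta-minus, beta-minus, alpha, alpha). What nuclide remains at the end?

Start: (A, Z) = (232, 90).
After α: (228, 88).
After β⁻: (228, 89).
After β⁻: (228, 90).
After α: (224, 88).
After α: (220, 86).
Z = 86 is radon.

Rn-220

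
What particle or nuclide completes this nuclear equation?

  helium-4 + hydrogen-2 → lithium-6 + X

Conserve mass number: 4 + 2 = 6 + A, so A = 0.
Conserve atomic number: 2 + 1 = 3 + Z, so Z = 0.
A = 0 and Z = 0 is γ — a gamma ray.

gamma ray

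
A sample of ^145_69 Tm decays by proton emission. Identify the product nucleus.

Proton emission: mass number changes by -1, atomic number by -1.
A: 145 − 1 = 144; Z: 69 − 1 = 68.
Z = 68 is erbium, so the daughter is ^144_68 Er.

Er-144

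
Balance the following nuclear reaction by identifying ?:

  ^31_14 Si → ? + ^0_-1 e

Conserve mass number: 31 = A + 0, so A = 31.
Conserve atomic number: 14 = Z − 1, so Z = 15.
Z = 15 is phosphorus, so the species is ^31_15 P.

P-31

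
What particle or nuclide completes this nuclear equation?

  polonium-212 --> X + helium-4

Pb-208

Conserve mass number: 212 = A + 4, so A = 208.
Conserve atomic number: 84 = Z + 2, so Z = 82.
Z = 82 is lead, so the species is lead-208.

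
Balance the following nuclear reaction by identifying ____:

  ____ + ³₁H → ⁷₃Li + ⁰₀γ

Conserve mass number: A + 3 = 7 + 0, so A = 4.
Conserve atomic number: Z + 1 = 3 + 0, so Z = 2.
A = 4 and Z = 2 is ⁴₂He — an alpha particle.

alpha particle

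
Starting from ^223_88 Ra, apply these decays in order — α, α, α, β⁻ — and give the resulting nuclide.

Start: (A, Z) = (223, 88).
After α: (219, 86).
After α: (215, 84).
After α: (211, 82).
After β⁻: (211, 83).
Z = 83 is bismuth.

Bi-211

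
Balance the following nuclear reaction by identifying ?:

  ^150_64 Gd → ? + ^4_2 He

Conserve mass number: 150 = A + 4, so A = 146.
Conserve atomic number: 64 = Z + 2, so Z = 62.
Z = 62 is samarium, so the species is ^146_62 Sm.

Sm-146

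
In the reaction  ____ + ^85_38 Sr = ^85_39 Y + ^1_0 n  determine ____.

Conserve mass number: A + 85 = 85 + 1, so A = 1.
Conserve atomic number: Z + 38 = 39 + 0, so Z = 1.
A = 1 and Z = 1 is ^1_1 H — a proton.

proton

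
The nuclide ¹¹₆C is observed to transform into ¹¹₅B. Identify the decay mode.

beta-plus decay or electron capture

ΔA = 11 − 11 = 0; ΔZ = 5 − 6 = -1.
A is unchanged and Z drops by 1 — a proton has become a neutron (β⁺ emission or electron capture).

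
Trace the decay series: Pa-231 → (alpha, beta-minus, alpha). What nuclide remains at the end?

Ra-223

Start: (A, Z) = (231, 91).
After α: (227, 89).
After β⁻: (227, 90).
After α: (223, 88).
Z = 88 is radium.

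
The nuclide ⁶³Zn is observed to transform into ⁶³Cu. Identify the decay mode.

beta-plus decay or electron capture

ΔA = 63 − 63 = 0; ΔZ = 29 − 30 = -1.
A is unchanged and Z drops by 1 — a proton has become a neutron (β⁺ emission or electron capture).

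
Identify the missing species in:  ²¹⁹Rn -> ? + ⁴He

Conserve mass number: 219 = A + 4, so A = 215.
Conserve atomic number: 86 = Z + 2, so Z = 84.
Z = 84 is polonium, so the species is ²¹⁵Po.

Po-215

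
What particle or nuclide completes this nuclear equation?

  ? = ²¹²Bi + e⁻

Conserve mass number: A = 212 + 0, so A = 212.
Conserve atomic number: Z = 83 − 1, so Z = 82.
Z = 82 is lead, so the species is ²¹²Pb.

Pb-212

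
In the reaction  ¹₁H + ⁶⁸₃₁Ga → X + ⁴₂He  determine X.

Zn-65

Conserve mass number: 1 + 68 = A + 4, so A = 65.
Conserve atomic number: 1 + 31 = Z + 2, so Z = 30.
Z = 30 is zinc, so the species is ⁶⁵₃₀Zn.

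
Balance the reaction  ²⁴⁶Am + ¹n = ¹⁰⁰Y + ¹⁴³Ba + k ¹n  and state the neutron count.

Conserve mass number: 247 = 100 + 143 + k, so k = 247 − 243 = 4.
Check atomic number: 95 = 39 + 56 + 0 = 95. ✓

4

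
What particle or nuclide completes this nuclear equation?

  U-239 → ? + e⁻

Conserve mass number: 239 = A + 0, so A = 239.
Conserve atomic number: 92 = Z − 1, so Z = 93.
Z = 93 is neptunium, so the species is Np-239.

Np-239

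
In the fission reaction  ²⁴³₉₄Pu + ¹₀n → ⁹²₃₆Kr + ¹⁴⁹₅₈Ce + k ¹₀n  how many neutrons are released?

Conserve mass number: 244 = 92 + 149 + k, so k = 244 − 241 = 3.
Check atomic number: 94 = 36 + 58 + 0 = 94. ✓

3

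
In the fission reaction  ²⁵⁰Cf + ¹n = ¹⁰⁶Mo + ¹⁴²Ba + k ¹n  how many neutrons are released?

3

Conserve mass number: 251 = 106 + 142 + k, so k = 251 − 248 = 3.
Check atomic number: 98 = 42 + 56 + 0 = 98. ✓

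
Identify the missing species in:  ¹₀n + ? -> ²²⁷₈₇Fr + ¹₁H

Ra-227

Conserve mass number: 1 + A = 227 + 1, so A = 227.
Conserve atomic number: 0 + Z = 87 + 1, so Z = 88.
Z = 88 is radium, so the species is ²²⁷₈₈Ra.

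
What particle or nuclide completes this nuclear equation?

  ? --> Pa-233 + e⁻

Conserve mass number: A = 233 + 0, so A = 233.
Conserve atomic number: Z = 91 − 1, so Z = 90.
Z = 90 is thorium, so the species is Th-233.

Th-233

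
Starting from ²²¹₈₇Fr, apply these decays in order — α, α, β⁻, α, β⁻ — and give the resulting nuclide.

Bi-209

Start: (A, Z) = (221, 87).
After α: (217, 85).
After α: (213, 83).
After β⁻: (213, 84).
After α: (209, 82).
After β⁻: (209, 83).
Z = 83 is bismuth.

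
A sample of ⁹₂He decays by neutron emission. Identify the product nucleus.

He-8

Neutron emission: mass number changes by -1, atomic number by +0.
A: 9 − 1 = 8; Z: 2 = 2.
Z = 2 is helium, so the daughter is ⁸₂He.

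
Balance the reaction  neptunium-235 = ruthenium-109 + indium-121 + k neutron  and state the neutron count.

5

Conserve mass number: 235 = 109 + 121 + k, so k = 235 − 230 = 5.
Check atomic number: 93 = 44 + 49 + 0 = 93. ✓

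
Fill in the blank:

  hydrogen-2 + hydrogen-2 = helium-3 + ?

Conserve mass number: 2 + 2 = 3 + A, so A = 1.
Conserve atomic number: 1 + 1 = 2 + Z, so Z = 0.
A = 1 and Z = 0 is neutron — a neutron.

neutron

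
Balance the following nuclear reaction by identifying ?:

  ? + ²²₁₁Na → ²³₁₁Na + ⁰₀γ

neutron

Conserve mass number: A + 22 = 23 + 0, so A = 1.
Conserve atomic number: Z + 11 = 11 + 0, so Z = 0.
A = 1 and Z = 0 is ¹₀n — a neutron.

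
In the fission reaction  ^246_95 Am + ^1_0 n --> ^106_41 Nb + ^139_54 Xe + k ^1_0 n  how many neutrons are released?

2

Conserve mass number: 247 = 106 + 139 + k, so k = 247 − 245 = 2.
Check atomic number: 95 = 41 + 54 + 0 = 95. ✓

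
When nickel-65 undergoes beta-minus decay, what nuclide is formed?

Beta-minus decay: mass number changes by +0, atomic number by +1.
A: 65 = 65; Z: 28 + 1 = 29.
Z = 29 is copper, so the daughter is copper-65.

Cu-65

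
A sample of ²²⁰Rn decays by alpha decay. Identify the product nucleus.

Po-216

Alpha decay: mass number changes by -4, atomic number by -2.
A: 220 − 4 = 216; Z: 86 − 2 = 84.
Z = 84 is polonium, so the daughter is ²¹⁶Po.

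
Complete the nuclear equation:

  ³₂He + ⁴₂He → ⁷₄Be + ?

Conserve mass number: 3 + 4 = 7 + A, so A = 0.
Conserve atomic number: 2 + 2 = 4 + Z, so Z = 0.
A = 0 and Z = 0 is ⁰₀γ — a gamma ray.

gamma ray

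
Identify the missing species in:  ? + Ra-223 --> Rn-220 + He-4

neutron

Conserve mass number: A + 223 = 220 + 4, so A = 1.
Conserve atomic number: Z + 88 = 86 + 2, so Z = 0.
A = 1 and Z = 0 is n — a neutron.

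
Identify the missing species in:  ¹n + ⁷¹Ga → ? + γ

Conserve mass number: 1 + 71 = A + 0, so A = 72.
Conserve atomic number: 0 + 31 = Z + 0, so Z = 31.
Z = 31 is gallium, so the species is ⁷²Ga.

Ga-72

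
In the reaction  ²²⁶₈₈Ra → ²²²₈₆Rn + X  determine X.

Conserve mass number: 226 = 222 + A, so A = 4.
Conserve atomic number: 88 = 86 + Z, so Z = 2.
A = 4 and Z = 2 is ⁴₂He — an alpha particle.

alpha particle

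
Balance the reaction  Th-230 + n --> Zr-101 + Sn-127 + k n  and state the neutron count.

Conserve mass number: 231 = 101 + 127 + k, so k = 231 − 228 = 3.
Check atomic number: 90 = 40 + 50 + 0 = 90. ✓

3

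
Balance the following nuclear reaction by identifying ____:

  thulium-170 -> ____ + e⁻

Yb-170

Conserve mass number: 170 = A + 0, so A = 170.
Conserve atomic number: 69 = Z − 1, so Z = 70.
Z = 70 is ytterbium, so the species is ytterbium-170.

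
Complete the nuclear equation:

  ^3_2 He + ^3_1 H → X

Li-6

Conserve mass number: 3 + 3 = A, so A = 6.
Conserve atomic number: 2 + 1 = Z, so Z = 3.
Z = 3 is lithium, so the species is ^6_3 Li.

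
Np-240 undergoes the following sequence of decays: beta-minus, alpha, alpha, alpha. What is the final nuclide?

Ra-228

Start: (A, Z) = (240, 93).
After β⁻: (240, 94).
After α: (236, 92).
After α: (232, 90).
After α: (228, 88).
Z = 88 is radium.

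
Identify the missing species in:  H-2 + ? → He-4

Conserve mass number: 2 + A = 4, so A = 2.
Conserve atomic number: 1 + Z = 2, so Z = 1.
A = 2 and Z = 1 is H-2 — a deuteron.

deuteron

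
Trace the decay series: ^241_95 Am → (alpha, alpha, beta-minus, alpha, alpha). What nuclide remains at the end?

Ra-225

Start: (A, Z) = (241, 95).
After α: (237, 93).
After α: (233, 91).
After β⁻: (233, 92).
After α: (229, 90).
After α: (225, 88).
Z = 88 is radium.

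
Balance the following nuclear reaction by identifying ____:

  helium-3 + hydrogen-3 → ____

Li-6

Conserve mass number: 3 + 3 = A, so A = 6.
Conserve atomic number: 2 + 1 = Z, so Z = 3.
Z = 3 is lithium, so the species is lithium-6.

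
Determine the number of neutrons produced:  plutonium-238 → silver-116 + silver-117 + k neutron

Conserve mass number: 238 = 116 + 117 + k, so k = 238 − 233 = 5.
Check atomic number: 94 = 47 + 47 + 0 = 94. ✓

5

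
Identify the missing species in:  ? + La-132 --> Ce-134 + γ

Conserve mass number: A + 132 = 134 + 0, so A = 2.
Conserve atomic number: Z + 57 = 58 + 0, so Z = 1.
A = 2 and Z = 1 is H-2 — a deuteron.

deuteron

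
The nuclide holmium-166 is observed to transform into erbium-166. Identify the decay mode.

beta-minus decay

ΔA = 166 − 166 = 0; ΔZ = 68 − 67 = +1.
A is unchanged and Z rises by 1 — a neutron has become a proton (β⁻ decay).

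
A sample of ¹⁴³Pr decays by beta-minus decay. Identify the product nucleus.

Nd-143

Beta-minus decay: mass number changes by +0, atomic number by +1.
A: 143 = 143; Z: 59 + 1 = 60.
Z = 60 is neodymium, so the daughter is ¹⁴³Nd.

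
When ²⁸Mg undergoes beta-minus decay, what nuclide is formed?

Al-28

Beta-minus decay: mass number changes by +0, atomic number by +1.
A: 28 = 28; Z: 12 + 1 = 13.
Z = 13 is aluminium, so the daughter is ²⁸Al.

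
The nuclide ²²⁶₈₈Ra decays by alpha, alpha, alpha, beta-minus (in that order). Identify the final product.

Start: (A, Z) = (226, 88).
After α: (222, 86).
After α: (218, 84).
After α: (214, 82).
After β⁻: (214, 83).
Z = 83 is bismuth.

Bi-214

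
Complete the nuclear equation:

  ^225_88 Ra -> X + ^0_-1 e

Conserve mass number: 225 = A + 0, so A = 225.
Conserve atomic number: 88 = Z − 1, so Z = 89.
Z = 89 is actinium, so the species is ^225_89 Ac.

Ac-225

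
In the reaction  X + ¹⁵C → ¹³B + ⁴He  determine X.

Conserve mass number: A + 15 = 13 + 4, so A = 2.
Conserve atomic number: Z + 6 = 5 + 2, so Z = 1.
A = 2 and Z = 1 is ²H — a deuteron.

deuteron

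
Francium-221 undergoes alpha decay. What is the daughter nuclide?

Alpha decay: mass number changes by -4, atomic number by -2.
A: 221 − 4 = 217; Z: 87 − 2 = 85.
Z = 85 is astatine, so the daughter is astatine-217.

At-217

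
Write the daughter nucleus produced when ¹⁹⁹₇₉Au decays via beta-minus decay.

Beta-minus decay: mass number changes by +0, atomic number by +1.
A: 199 = 199; Z: 79 + 1 = 80.
Z = 80 is mercury, so the daughter is ¹⁹⁹₈₀Hg.

Hg-199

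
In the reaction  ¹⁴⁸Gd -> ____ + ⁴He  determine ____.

Sm-144

Conserve mass number: 148 = A + 4, so A = 144.
Conserve atomic number: 64 = Z + 2, so Z = 62.
Z = 62 is samarium, so the species is ¹⁴⁴Sm.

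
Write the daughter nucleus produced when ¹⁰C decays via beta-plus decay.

Beta-plus decay: mass number changes by +0, atomic number by -1.
A: 10 = 10; Z: 6 − 1 = 5.
Z = 5 is boron, so the daughter is ¹⁰B.

B-10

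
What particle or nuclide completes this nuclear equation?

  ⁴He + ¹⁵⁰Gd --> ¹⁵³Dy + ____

neutron

Conserve mass number: 4 + 150 = 153 + A, so A = 1.
Conserve atomic number: 2 + 64 = 66 + Z, so Z = 0.
A = 1 and Z = 0 is ¹n — a neutron.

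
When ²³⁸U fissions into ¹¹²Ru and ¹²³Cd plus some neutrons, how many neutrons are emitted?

3

Conserve mass number: 238 = 112 + 123 + k, so k = 238 − 235 = 3.
Check atomic number: 92 = 44 + 48 + 0 = 92. ✓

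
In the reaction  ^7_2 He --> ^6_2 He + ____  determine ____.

Conserve mass number: 7 = 6 + A, so A = 1.
Conserve atomic number: 2 = 2 + Z, so Z = 0.
A = 1 and Z = 0 is ^1_0 n — a neutron.

neutron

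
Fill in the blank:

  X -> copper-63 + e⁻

Ni-63

Conserve mass number: A = 63 + 0, so A = 63.
Conserve atomic number: Z = 29 − 1, so Z = 28.
Z = 28 is nickel, so the species is nickel-63.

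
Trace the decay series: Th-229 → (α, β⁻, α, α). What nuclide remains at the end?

Start: (A, Z) = (229, 90).
After α: (225, 88).
After β⁻: (225, 89).
After α: (221, 87).
After α: (217, 85).
Z = 85 is astatine.

At-217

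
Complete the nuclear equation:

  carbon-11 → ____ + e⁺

Conserve mass number: 11 = A + 0, so A = 11.
Conserve atomic number: 6 = Z + 1, so Z = 5.
Z = 5 is boron, so the species is boron-11.

B-11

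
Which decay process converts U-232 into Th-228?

alpha decay

ΔA = 228 − 232 = -4; ΔZ = 90 − 92 = -2.
A drops by 4 and Z drops by 2 — the signature of alpha emission.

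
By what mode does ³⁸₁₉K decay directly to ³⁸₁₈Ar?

beta-plus decay or electron capture

ΔA = 38 − 38 = 0; ΔZ = 18 − 19 = -1.
A is unchanged and Z drops by 1 — a proton has become a neutron (β⁺ emission or electron capture).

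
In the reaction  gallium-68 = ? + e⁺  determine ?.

Conserve mass number: 68 = A + 0, so A = 68.
Conserve atomic number: 31 = Z + 1, so Z = 30.
Z = 30 is zinc, so the species is zinc-68.

Zn-68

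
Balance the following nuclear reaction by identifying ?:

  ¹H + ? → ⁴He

Conserve mass number: 1 + A = 4, so A = 3.
Conserve atomic number: 1 + Z = 2, so Z = 1.
A = 3 and Z = 1 is ³H — a triton.

triton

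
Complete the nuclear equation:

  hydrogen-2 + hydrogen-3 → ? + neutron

Conserve mass number: 2 + 3 = A + 1, so A = 4.
Conserve atomic number: 1 + 1 = Z + 0, so Z = 2.
A = 4 and Z = 2 is helium-4 — an alpha particle.

He-4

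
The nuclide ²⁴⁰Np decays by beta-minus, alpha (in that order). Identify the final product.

U-236

Start: (A, Z) = (240, 93).
After β⁻: (240, 94).
After α: (236, 92).
Z = 92 is uranium.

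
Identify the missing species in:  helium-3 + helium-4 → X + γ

Conserve mass number: 3 + 4 = A + 0, so A = 7.
Conserve atomic number: 2 + 2 = Z + 0, so Z = 4.
Z = 4 is beryllium, so the species is beryllium-7.

Be-7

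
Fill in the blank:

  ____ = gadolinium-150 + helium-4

Dy-154

Conserve mass number: A = 150 + 4, so A = 154.
Conserve atomic number: Z = 64 + 2, so Z = 66.
Z = 66 is dysprosium, so the species is dysprosium-154.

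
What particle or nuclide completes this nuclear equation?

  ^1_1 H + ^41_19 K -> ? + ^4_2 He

Ar-38

Conserve mass number: 1 + 41 = A + 4, so A = 38.
Conserve atomic number: 1 + 19 = Z + 2, so Z = 18.
Z = 18 is argon, so the species is ^38_18 Ar.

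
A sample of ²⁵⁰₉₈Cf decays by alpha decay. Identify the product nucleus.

Cm-246

Alpha decay: mass number changes by -4, atomic number by -2.
A: 250 − 4 = 246; Z: 98 − 2 = 96.
Z = 96 is curium, so the daughter is ²⁴⁶₉₆Cm.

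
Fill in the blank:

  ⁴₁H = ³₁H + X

Conserve mass number: 4 = 3 + A, so A = 1.
Conserve atomic number: 1 = 1 + Z, so Z = 0.
A = 1 and Z = 0 is ¹₀n — a neutron.

neutron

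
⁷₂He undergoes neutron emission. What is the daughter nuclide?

Neutron emission: mass number changes by -1, atomic number by +0.
A: 7 − 1 = 6; Z: 2 = 2.
Z = 2 is helium, so the daughter is ⁶₂He.

He-6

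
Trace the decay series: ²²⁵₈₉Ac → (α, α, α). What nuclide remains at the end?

Bi-213

Start: (A, Z) = (225, 89).
After α: (221, 87).
After α: (217, 85).
After α: (213, 83).
Z = 83 is bismuth.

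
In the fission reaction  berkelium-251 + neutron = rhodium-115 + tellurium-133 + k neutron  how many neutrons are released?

4

Conserve mass number: 252 = 115 + 133 + k, so k = 252 − 248 = 4.
Check atomic number: 97 = 45 + 52 + 0 = 97. ✓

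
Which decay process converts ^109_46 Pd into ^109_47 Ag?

ΔA = 109 − 109 = 0; ΔZ = 47 − 46 = +1.
A is unchanged and Z rises by 1 — a neutron has become a proton (β⁻ decay).

beta-minus decay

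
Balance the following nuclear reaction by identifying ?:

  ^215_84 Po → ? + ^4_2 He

Conserve mass number: 215 = A + 4, so A = 211.
Conserve atomic number: 84 = Z + 2, so Z = 82.
Z = 82 is lead, so the species is ^211_82 Pb.

Pb-211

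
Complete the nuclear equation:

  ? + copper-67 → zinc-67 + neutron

Conserve mass number: A + 67 = 67 + 1, so A = 1.
Conserve atomic number: Z + 29 = 30 + 0, so Z = 1.
A = 1 and Z = 1 is hydrogen-1 — a proton.

proton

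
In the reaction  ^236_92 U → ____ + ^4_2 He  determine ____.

Th-232

Conserve mass number: 236 = A + 4, so A = 232.
Conserve atomic number: 92 = Z + 2, so Z = 90.
Z = 90 is thorium, so the species is ^232_90 Th.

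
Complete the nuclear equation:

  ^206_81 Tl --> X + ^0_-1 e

Conserve mass number: 206 = A + 0, so A = 206.
Conserve atomic number: 81 = Z − 1, so Z = 82.
Z = 82 is lead, so the species is ^206_82 Pb.

Pb-206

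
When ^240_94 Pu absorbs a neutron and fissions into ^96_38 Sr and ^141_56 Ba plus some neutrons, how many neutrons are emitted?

4

Conserve mass number: 241 = 96 + 141 + k, so k = 241 − 237 = 4.
Check atomic number: 94 = 38 + 56 + 0 = 94. ✓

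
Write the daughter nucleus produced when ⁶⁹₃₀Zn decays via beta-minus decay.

Ga-69

Beta-minus decay: mass number changes by +0, atomic number by +1.
A: 69 = 69; Z: 30 + 1 = 31.
Z = 31 is gallium, so the daughter is ⁶⁹₃₁Ga.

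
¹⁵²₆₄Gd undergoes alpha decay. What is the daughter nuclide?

Sm-148

Alpha decay: mass number changes by -4, atomic number by -2.
A: 152 − 4 = 148; Z: 64 − 2 = 62.
Z = 62 is samarium, so the daughter is ¹⁴⁸₆₂Sm.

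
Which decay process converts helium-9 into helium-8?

neutron emission

ΔA = 8 − 9 = -1; ΔZ = 2 − 2 = +0.
A drops by 1 with Z unchanged — a neutron was emitted.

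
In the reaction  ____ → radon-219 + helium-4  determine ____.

Conserve mass number: A = 219 + 4, so A = 223.
Conserve atomic number: Z = 86 + 2, so Z = 88.
Z = 88 is radium, so the species is radium-223.

Ra-223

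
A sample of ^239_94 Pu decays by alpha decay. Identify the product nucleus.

Alpha decay: mass number changes by -4, atomic number by -2.
A: 239 − 4 = 235; Z: 94 − 2 = 92.
Z = 92 is uranium, so the daughter is ^235_92 U.

U-235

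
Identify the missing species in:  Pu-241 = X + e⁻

Am-241

Conserve mass number: 241 = A + 0, so A = 241.
Conserve atomic number: 94 = Z − 1, so Z = 95.
Z = 95 is americium, so the species is Am-241.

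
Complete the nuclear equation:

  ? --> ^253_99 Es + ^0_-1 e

Conserve mass number: A = 253 + 0, so A = 253.
Conserve atomic number: Z = 99 − 1, so Z = 98.
Z = 98 is californium, so the species is ^253_98 Cf.

Cf-253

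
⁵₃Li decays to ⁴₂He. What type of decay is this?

ΔA = 4 − 5 = -1; ΔZ = 2 − 3 = -1.
A drops by 1 and Z drops by 1 — a proton was emitted.

proton emission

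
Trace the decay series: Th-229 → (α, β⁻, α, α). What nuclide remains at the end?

At-217

Start: (A, Z) = (229, 90).
After α: (225, 88).
After β⁻: (225, 89).
After α: (221, 87).
After α: (217, 85).
Z = 85 is astatine.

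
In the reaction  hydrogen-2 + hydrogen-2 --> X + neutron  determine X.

Conserve mass number: 2 + 2 = A + 1, so A = 3.
Conserve atomic number: 1 + 1 = Z + 0, so Z = 2.
Z = 2 is helium, so the species is helium-3.

He-3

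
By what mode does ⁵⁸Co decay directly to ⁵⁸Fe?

beta-plus decay or electron capture

ΔA = 58 − 58 = 0; ΔZ = 26 − 27 = -1.
A is unchanged and Z drops by 1 — a proton has become a neutron (β⁺ emission or electron capture).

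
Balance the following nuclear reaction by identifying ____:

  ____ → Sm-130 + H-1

Conserve mass number: A = 130 + 1, so A = 131.
Conserve atomic number: Z = 62 + 1, so Z = 63.
Z = 63 is europium, so the species is Eu-131.

Eu-131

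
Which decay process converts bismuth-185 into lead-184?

ΔA = 184 − 185 = -1; ΔZ = 82 − 83 = -1.
A drops by 1 and Z drops by 1 — a proton was emitted.

proton emission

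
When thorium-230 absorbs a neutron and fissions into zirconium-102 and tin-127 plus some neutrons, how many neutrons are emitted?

Conserve mass number: 231 = 102 + 127 + k, so k = 231 − 229 = 2.
Check atomic number: 90 = 40 + 50 + 0 = 90. ✓

2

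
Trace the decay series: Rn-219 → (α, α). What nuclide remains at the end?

Start: (A, Z) = (219, 86).
After α: (215, 84).
After α: (211, 82).
Z = 82 is lead.

Pb-211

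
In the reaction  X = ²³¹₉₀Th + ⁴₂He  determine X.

Conserve mass number: A = 231 + 4, so A = 235.
Conserve atomic number: Z = 90 + 2, so Z = 92.
Z = 92 is uranium, so the species is ²³⁵₉₂U.

U-235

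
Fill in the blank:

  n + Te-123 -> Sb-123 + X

Conserve mass number: 1 + 123 = 123 + A, so A = 1.
Conserve atomic number: 0 + 52 = 51 + Z, so Z = 1.
A = 1 and Z = 1 is H-1 — a proton.

proton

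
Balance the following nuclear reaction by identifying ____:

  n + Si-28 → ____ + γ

Conserve mass number: 1 + 28 = A + 0, so A = 29.
Conserve atomic number: 0 + 14 = Z + 0, so Z = 14.
Z = 14 is silicon, so the species is Si-29.

Si-29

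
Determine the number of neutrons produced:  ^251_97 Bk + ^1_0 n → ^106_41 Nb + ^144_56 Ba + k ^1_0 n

Conserve mass number: 252 = 106 + 144 + k, so k = 252 − 250 = 2.
Check atomic number: 97 = 41 + 56 + 0 = 97. ✓

2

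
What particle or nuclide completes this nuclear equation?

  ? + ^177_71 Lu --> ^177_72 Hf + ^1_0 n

proton

Conserve mass number: A + 177 = 177 + 1, so A = 1.
Conserve atomic number: Z + 71 = 72 + 0, so Z = 1.
A = 1 and Z = 1 is ^1_1 H — a proton.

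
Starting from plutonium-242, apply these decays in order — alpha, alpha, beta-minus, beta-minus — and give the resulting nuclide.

Start: (A, Z) = (242, 94).
After α: (238, 92).
After α: (234, 90).
After β⁻: (234, 91).
After β⁻: (234, 92).
Z = 92 is uranium.

U-234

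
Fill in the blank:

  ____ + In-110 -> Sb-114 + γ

Conserve mass number: A + 110 = 114 + 0, so A = 4.
Conserve atomic number: Z + 49 = 51 + 0, so Z = 2.
A = 4 and Z = 2 is He-4 — an alpha particle.

alpha particle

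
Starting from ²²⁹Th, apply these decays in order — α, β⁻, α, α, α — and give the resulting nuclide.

Bi-213

Start: (A, Z) = (229, 90).
After α: (225, 88).
After β⁻: (225, 89).
After α: (221, 87).
After α: (217, 85).
After α: (213, 83).
Z = 83 is bismuth.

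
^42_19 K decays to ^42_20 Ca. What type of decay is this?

beta-minus decay

ΔA = 42 − 42 = 0; ΔZ = 20 − 19 = +1.
A is unchanged and Z rises by 1 — a neutron has become a proton (β⁻ decay).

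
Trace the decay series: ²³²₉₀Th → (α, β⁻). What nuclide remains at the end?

Ac-228

Start: (A, Z) = (232, 90).
After α: (228, 88).
After β⁻: (228, 89).
Z = 89 is actinium.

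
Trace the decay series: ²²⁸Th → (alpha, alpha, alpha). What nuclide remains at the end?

Po-216

Start: (A, Z) = (228, 90).
After α: (224, 88).
After α: (220, 86).
After α: (216, 84).
Z = 84 is polonium.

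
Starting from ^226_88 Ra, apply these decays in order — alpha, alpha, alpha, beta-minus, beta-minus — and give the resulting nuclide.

Start: (A, Z) = (226, 88).
After α: (222, 86).
After α: (218, 84).
After α: (214, 82).
After β⁻: (214, 83).
After β⁻: (214, 84).
Z = 84 is polonium.

Po-214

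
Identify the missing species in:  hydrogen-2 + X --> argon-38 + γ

Conserve mass number: 2 + A = 38 + 0, so A = 36.
Conserve atomic number: 1 + Z = 18 + 0, so Z = 17.
Z = 17 is chlorine, so the species is chlorine-36.

Cl-36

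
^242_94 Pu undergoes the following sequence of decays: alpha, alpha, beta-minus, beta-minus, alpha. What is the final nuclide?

Start: (A, Z) = (242, 94).
After α: (238, 92).
After α: (234, 90).
After β⁻: (234, 91).
After β⁻: (234, 92).
After α: (230, 90).
Z = 90 is thorium.

Th-230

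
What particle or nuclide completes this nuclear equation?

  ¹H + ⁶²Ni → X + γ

Conserve mass number: 1 + 62 = A + 0, so A = 63.
Conserve atomic number: 1 + 28 = Z + 0, so Z = 29.
Z = 29 is copper, so the species is ⁶³Cu.

Cu-63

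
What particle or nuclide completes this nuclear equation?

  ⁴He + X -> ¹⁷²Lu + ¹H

Conserve mass number: 4 + A = 172 + 1, so A = 169.
Conserve atomic number: 2 + Z = 71 + 1, so Z = 70.
Z = 70 is ytterbium, so the species is ¹⁶⁹Yb.

Yb-169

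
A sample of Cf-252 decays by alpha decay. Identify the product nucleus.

Cm-248

Alpha decay: mass number changes by -4, atomic number by -2.
A: 252 − 4 = 248; Z: 98 − 2 = 96.
Z = 96 is curium, so the daughter is Cm-248.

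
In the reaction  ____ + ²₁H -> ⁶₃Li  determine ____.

Conserve mass number: A + 2 = 6, so A = 4.
Conserve atomic number: Z + 1 = 3, so Z = 2.
A = 4 and Z = 2 is ⁴₂He — an alpha particle.

alpha particle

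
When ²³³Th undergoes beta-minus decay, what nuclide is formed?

Beta-minus decay: mass number changes by +0, atomic number by +1.
A: 233 = 233; Z: 90 + 1 = 91.
Z = 91 is protactinium, so the daughter is ²³³Pa.

Pa-233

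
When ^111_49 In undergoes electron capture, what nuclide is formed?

Cd-111

Electron capture: mass number changes by +0, atomic number by -1.
A: 111 = 111; Z: 49 − 1 = 48.
Z = 48 is cadmium, so the daughter is ^111_48 Cd.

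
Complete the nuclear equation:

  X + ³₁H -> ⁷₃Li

alpha particle

Conserve mass number: A + 3 = 7, so A = 4.
Conserve atomic number: Z + 1 = 3, so Z = 2.
A = 4 and Z = 2 is ⁴₂He — an alpha particle.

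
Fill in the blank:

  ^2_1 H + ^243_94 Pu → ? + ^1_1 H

Conserve mass number: 2 + 243 = A + 1, so A = 244.
Conserve atomic number: 1 + 94 = Z + 1, so Z = 94.
Z = 94 is plutonium, so the species is ^244_94 Pu.

Pu-244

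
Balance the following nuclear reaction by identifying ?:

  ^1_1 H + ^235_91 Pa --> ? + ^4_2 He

Th-232

Conserve mass number: 1 + 235 = A + 4, so A = 232.
Conserve atomic number: 1 + 91 = Z + 2, so Z = 90.
Z = 90 is thorium, so the species is ^232_90 Th.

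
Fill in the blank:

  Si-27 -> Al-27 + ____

positron

Conserve mass number: 27 = 27 + A, so A = 0.
Conserve atomic number: 14 = 13 + Z, so Z = 1.
A = 0 and Z = 1 is e⁺ — a positron.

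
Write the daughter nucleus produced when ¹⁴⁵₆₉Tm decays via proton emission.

Proton emission: mass number changes by -1, atomic number by -1.
A: 145 − 1 = 144; Z: 69 − 1 = 68.
Z = 68 is erbium, so the daughter is ¹⁴⁴₆₈Er.

Er-144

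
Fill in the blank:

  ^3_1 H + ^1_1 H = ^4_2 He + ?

gamma ray

Conserve mass number: 3 + 1 = 4 + A, so A = 0.
Conserve atomic number: 1 + 1 = 2 + Z, so Z = 0.
A = 0 and Z = 0 is ^0_0 γ — a gamma ray.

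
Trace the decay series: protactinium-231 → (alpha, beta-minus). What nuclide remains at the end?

Th-227

Start: (A, Z) = (231, 91).
After α: (227, 89).
After β⁻: (227, 90).
Z = 90 is thorium.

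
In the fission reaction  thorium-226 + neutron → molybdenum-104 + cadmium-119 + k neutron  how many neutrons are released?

4

Conserve mass number: 227 = 104 + 119 + k, so k = 227 − 223 = 4.
Check atomic number: 90 = 42 + 48 + 0 = 90. ✓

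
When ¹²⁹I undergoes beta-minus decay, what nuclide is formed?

Beta-minus decay: mass number changes by +0, atomic number by +1.
A: 129 = 129; Z: 53 + 1 = 54.
Z = 54 is xenon, so the daughter is ¹²⁹Xe.

Xe-129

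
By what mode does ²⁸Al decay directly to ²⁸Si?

beta-minus decay

ΔA = 28 − 28 = 0; ΔZ = 14 − 13 = +1.
A is unchanged and Z rises by 1 — a neutron has become a proton (β⁻ decay).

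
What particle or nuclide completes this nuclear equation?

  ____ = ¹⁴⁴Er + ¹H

Conserve mass number: A = 144 + 1, so A = 145.
Conserve atomic number: Z = 68 + 1, so Z = 69.
Z = 69 is thulium, so the species is ¹⁴⁵Tm.

Tm-145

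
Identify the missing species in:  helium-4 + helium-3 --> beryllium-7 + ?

Conserve mass number: 4 + 3 = 7 + A, so A = 0.
Conserve atomic number: 2 + 2 = 4 + Z, so Z = 0.
A = 0 and Z = 0 is γ — a gamma ray.

gamma ray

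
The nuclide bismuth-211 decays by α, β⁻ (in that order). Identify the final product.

Start: (A, Z) = (211, 83).
After α: (207, 81).
After β⁻: (207, 82).
Z = 82 is lead.

Pb-207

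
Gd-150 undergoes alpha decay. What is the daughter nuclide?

Sm-146

Alpha decay: mass number changes by -4, atomic number by -2.
A: 150 − 4 = 146; Z: 64 − 2 = 62.
Z = 62 is samarium, so the daughter is Sm-146.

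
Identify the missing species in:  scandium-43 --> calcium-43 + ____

positron

Conserve mass number: 43 = 43 + A, so A = 0.
Conserve atomic number: 21 = 20 + Z, so Z = 1.
A = 0 and Z = 1 is e⁺ — a positron.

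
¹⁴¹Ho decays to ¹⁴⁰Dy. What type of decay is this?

proton emission

ΔA = 140 − 141 = -1; ΔZ = 66 − 67 = -1.
A drops by 1 and Z drops by 1 — a proton was emitted.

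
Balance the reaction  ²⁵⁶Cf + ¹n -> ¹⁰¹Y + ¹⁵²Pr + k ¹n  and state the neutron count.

Conserve mass number: 257 = 101 + 152 + k, so k = 257 − 253 = 4.
Check atomic number: 98 = 39 + 59 + 0 = 98. ✓

4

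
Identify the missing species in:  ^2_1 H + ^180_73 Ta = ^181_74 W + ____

Conserve mass number: 2 + 180 = 181 + A, so A = 1.
Conserve atomic number: 1 + 73 = 74 + Z, so Z = 0.
A = 1 and Z = 0 is ^1_0 n — a neutron.

neutron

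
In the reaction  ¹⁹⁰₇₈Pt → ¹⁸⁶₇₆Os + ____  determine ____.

alpha particle

Conserve mass number: 190 = 186 + A, so A = 4.
Conserve atomic number: 78 = 76 + Z, so Z = 2.
A = 4 and Z = 2 is ⁴₂He — an alpha particle.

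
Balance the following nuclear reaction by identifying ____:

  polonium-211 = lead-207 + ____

Conserve mass number: 211 = 207 + A, so A = 4.
Conserve atomic number: 84 = 82 + Z, so Z = 2.
A = 4 and Z = 2 is helium-4 — an alpha particle.

alpha particle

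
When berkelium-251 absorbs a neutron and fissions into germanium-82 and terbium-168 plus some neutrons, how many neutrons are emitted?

Conserve mass number: 252 = 82 + 168 + k, so k = 252 − 250 = 2.
Check atomic number: 97 = 32 + 65 + 0 = 97. ✓

2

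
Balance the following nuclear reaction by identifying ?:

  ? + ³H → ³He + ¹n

proton

Conserve mass number: A + 3 = 3 + 1, so A = 1.
Conserve atomic number: Z + 1 = 2 + 0, so Z = 1.
A = 1 and Z = 1 is ¹H — a proton.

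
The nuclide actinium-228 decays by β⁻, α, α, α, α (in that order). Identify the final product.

Start: (A, Z) = (228, 89).
After β⁻: (228, 90).
After α: (224, 88).
After α: (220, 86).
After α: (216, 84).
After α: (212, 82).
Z = 82 is lead.

Pb-212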